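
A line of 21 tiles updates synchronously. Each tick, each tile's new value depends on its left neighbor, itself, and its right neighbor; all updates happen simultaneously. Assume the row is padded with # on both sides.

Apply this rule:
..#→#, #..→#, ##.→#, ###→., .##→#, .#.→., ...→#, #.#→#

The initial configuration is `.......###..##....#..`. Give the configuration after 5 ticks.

tick 1: ########.#########.##
tick 2: .......###.......###.
tick 3: ########.#########.##  (repeats tick 1; period 2)
tick 5: ########.#########.##

########.#########.##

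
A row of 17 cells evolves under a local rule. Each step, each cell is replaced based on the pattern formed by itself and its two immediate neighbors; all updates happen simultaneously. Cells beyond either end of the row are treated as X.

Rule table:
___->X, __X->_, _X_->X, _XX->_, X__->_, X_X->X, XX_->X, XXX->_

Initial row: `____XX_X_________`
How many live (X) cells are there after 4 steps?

step 1: _XX__XXX_XXXXXXX_
step 2: X_X____XX______XX
step 3: XXX_XX__X_XXXX___
step 4: __XX_X__XX___X_X_
count of X: 7

7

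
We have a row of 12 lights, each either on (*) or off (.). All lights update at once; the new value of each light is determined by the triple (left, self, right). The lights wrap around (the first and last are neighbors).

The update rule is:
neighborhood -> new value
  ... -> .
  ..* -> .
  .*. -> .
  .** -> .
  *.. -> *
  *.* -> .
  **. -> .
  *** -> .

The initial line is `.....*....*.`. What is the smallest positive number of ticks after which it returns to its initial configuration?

......*....*
*......*....
.*......*...
..*......*..
...*......*.
....*......*
*....*......
.*....*.....
..*....*....
...*....*...
....*....*..
.....*....*.

12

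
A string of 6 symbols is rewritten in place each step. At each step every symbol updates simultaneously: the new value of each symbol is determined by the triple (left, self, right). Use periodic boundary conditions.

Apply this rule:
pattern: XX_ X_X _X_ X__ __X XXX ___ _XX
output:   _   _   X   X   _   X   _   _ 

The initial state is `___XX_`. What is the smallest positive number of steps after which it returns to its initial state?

6

_____X
X____X
_X____
_XX___
___X__
___XX_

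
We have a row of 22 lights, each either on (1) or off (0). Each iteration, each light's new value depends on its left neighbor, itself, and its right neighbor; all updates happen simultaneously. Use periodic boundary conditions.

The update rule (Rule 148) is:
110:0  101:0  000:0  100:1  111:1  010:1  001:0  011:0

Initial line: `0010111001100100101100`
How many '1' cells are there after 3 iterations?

6

0010010100010110100010
0011010110010000110011
1000010001011000001000
count of 1: 6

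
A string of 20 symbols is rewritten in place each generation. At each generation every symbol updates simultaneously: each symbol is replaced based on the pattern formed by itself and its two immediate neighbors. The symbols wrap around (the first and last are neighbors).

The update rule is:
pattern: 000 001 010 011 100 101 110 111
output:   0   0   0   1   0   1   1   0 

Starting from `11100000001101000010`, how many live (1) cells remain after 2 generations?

5

10100000001110000001
11000000001010000001
count of 1: 5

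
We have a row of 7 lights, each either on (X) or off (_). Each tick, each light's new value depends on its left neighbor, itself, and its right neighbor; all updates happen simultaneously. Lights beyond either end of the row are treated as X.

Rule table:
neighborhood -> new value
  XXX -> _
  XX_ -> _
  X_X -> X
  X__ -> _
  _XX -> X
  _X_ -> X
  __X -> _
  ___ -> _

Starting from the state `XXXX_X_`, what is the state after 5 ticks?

tick 1: ____XXX
tick 2: ____X__
tick 3: ____X__  (fixed point — unchanged through tick 5)

____X__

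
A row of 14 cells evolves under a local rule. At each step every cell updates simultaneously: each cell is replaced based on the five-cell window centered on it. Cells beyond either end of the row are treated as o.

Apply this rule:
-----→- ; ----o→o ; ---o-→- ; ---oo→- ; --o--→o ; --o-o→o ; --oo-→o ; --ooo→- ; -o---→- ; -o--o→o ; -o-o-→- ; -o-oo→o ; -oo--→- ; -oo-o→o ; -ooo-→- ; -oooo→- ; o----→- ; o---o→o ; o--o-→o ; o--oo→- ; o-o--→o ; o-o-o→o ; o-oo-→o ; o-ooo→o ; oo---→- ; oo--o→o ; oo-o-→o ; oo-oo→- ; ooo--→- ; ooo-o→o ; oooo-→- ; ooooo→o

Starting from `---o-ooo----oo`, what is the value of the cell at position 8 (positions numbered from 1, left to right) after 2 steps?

-

-o-ooo----o---
oooo----o-o-o-
position 8 holds -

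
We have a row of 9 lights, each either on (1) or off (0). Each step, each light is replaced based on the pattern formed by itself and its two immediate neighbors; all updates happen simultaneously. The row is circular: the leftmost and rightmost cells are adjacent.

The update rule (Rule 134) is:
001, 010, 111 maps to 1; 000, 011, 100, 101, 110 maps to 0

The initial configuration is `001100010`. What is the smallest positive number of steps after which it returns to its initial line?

step 1: 010000110
step 2: 110001000
step 3: 000011001
step 4: 000100011
step 5: 001100100
step 6: 010001100
step 7: 110010000
step 8: 000110001
step 9: 001000011
step 10: 011000100
step 11: 100001100
step 12: 100010001
step 13: 000110010
step 14: 001000110
step 15: 011001000
step 16: 100011000
step 17: 100100001
step 18: 001100010

18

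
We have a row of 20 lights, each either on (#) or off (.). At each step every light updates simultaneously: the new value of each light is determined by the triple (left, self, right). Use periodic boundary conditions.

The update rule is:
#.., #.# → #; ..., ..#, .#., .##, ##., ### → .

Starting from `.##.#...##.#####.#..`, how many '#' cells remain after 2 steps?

5

...#.#....#.....#.#.
....#.#....#.....#.#
count of #: 5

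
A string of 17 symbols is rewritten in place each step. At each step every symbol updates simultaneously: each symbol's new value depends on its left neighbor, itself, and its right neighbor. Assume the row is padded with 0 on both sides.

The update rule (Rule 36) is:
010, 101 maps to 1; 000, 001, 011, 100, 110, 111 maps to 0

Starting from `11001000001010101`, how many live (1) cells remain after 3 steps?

00001000001111111
00001000000000000
00001000000000000
count of 1: 1

1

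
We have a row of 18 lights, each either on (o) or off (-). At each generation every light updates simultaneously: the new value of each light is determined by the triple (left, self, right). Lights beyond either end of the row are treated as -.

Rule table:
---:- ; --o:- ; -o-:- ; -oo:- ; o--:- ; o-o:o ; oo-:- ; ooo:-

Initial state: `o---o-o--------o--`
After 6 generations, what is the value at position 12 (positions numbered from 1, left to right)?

-

generation 1: -----o------------
generation 2: ------------------
generation 3: ------------------  (fixed point — unchanged through generation 6)
position 12 holds -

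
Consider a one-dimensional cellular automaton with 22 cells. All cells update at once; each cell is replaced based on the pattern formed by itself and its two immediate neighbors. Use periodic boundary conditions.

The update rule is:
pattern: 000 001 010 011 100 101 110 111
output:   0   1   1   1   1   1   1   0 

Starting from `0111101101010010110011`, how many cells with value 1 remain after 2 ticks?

1100111111111111111111
0111100000000000000000
count of 1: 4

4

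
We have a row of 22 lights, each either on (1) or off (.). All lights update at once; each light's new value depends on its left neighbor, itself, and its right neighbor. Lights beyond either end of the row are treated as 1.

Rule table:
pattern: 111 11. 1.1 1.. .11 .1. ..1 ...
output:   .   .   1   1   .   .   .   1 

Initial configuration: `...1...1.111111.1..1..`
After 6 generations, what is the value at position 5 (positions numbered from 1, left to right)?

1

11..11..1......1.1..1.
..1...1..11111..1.1..1
1..11..1......1..1.1..
.1...1..11111..1..1.1.
1.11..1......1..1..1.1
.1..1..11111..1..1..1.
position 5 holds 1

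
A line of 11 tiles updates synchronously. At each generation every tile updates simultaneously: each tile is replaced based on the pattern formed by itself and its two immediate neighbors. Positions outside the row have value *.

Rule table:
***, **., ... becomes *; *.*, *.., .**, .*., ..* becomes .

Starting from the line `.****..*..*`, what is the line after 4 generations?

..***......
...**.****.
.*..*..***.
........**.

........**.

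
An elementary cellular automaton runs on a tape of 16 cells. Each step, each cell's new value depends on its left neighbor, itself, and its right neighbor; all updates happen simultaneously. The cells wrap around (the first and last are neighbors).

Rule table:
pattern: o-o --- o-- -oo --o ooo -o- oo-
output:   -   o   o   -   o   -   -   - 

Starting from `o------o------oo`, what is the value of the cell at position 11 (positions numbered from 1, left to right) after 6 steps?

step 1: -oooooo-oooooo--
step 2: o-------------oo
step 3: -ooooooooooooo--
step 4: o-------------oo  (repeats step 2; period 2)
step 6: o-------------oo
position 11 holds -

-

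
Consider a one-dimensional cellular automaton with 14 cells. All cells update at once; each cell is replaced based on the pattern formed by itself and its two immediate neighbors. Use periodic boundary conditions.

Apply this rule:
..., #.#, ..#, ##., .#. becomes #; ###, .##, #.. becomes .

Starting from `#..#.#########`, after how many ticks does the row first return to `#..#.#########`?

#.###.........
##..#.########
.#.###........
###..#.#######
..#.###.......
####..#.######
...#.###......
#####..#.#####
....#.###.....
######..#.####
.....#.###....
#######..#.###
......#.###...
########..#.##
.......#.###..
#########..#.#
........#.###.
##########..#.
.........#.###
.##########..#
#.........#.##
#.##########..
##.........#.#
.#.##########.
###.........#.
..#.##########
.###.........#
#..#.#########

28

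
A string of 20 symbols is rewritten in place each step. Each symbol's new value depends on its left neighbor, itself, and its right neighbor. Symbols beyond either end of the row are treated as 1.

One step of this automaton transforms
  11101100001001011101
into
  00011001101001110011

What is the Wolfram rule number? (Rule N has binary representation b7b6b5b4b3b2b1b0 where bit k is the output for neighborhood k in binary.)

position 0: 111 → 0  (bit 7 = 0)
position 2: 110 → 0  (bit 6 = 0)
position 3: 101 → 1  (bit 5 = 1)
position 6: 100 → 0  (bit 4 = 0)
position 4: 011 → 1  (bit 3 = 1)
position 10: 010 → 1  (bit 2 = 1)
position 9: 001 → 0  (bit 1 = 0)
position 7: 000 → 1  (bit 0 = 1)
bits b7..b0 = 00101101 = 45

45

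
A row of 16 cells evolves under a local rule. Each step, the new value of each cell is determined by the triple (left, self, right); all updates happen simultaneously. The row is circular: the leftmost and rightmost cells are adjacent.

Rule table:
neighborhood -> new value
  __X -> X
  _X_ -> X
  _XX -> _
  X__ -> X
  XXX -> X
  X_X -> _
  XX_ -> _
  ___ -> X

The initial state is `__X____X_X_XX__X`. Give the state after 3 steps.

XXXXXXXX_X___XXX
XXXXXXX__XXXX_XX
XXXXXX_XX_XX___X

XXXXXX_XX_XX___X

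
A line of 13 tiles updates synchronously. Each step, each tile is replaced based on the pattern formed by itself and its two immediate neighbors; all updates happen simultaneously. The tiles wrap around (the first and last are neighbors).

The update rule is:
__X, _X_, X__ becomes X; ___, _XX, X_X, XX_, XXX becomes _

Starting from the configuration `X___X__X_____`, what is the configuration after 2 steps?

XX_XXXXXX___X
_________X_X_

_________X_X_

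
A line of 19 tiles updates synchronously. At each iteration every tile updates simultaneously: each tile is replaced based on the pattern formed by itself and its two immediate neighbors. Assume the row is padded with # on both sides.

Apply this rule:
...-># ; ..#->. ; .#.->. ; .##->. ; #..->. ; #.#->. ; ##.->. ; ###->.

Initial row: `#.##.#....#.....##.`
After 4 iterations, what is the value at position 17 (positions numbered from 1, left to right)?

#

iteration 1: .......##...###....
iteration 2: .#####....#.....##.
iteration 3: .......##...###....  (repeats iteration 1; period 2)
iteration 4: .#####....#.....##.
position 17 holds #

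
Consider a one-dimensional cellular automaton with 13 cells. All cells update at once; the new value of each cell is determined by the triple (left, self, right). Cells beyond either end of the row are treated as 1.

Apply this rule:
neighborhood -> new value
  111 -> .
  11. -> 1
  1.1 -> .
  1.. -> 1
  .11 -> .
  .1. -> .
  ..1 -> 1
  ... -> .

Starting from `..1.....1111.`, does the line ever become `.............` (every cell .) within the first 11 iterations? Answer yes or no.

no

iteration 1: 11.1...1...1.
iteration 2: .1..1.1.1.1..
iteration 3: ..11.......11
iteration 4: 11.11.....1..
iteration 5: .1..11...1.11
iteration 6: ..11.11.1....
iteration 7: 11.1..1..1..1
iteration 8: .1..11.11.11.
iteration 9: ..11.1..1..1.
iteration 10: 11.1..11.11..
iteration 11: .1..11.1..111
iteration 11 is .1..11.1..111, still not uniform .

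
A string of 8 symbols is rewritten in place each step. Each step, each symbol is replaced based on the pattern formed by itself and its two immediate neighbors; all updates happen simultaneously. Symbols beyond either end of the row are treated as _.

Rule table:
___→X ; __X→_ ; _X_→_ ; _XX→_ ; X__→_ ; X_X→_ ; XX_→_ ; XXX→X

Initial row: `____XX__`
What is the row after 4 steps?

XXXXXX__

XXX____X
_X__XX__
_______X
XXXXXX__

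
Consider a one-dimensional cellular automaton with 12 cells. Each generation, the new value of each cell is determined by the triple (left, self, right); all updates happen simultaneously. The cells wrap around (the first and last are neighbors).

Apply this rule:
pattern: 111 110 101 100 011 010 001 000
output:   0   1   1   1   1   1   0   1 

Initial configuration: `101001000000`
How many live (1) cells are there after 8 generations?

10

111101111110
100111000011
110101111010
111111001111
000001101000
111101111111
000111000000
110101111111
count of 1: 10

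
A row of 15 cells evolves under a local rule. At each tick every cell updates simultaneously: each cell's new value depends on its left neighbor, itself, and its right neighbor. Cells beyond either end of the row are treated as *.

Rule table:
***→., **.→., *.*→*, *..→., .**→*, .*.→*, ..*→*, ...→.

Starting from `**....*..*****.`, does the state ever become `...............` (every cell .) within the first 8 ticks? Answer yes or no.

tick 1: .....**.**....*
tick 2: ....**.**....**
tick 3: ...**.**....**.
tick 4: ..**.**....**.*
tick 5: .**.**....**.**
tick 6: **.**....**.**.
tick 7: ..**....**.**.*
tick 8: .**....**.**.**
tick 8 is .**....**.**.**, still not uniform .

no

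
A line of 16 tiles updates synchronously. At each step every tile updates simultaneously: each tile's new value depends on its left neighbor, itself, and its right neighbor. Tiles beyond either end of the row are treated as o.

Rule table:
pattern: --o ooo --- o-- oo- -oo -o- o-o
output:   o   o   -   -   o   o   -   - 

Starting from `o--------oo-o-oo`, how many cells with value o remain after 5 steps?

o-------ooo---oo
o------oooo--ooo
o-----ooooo-oooo
o----oooooo-oooo
o---ooooooo-oooo
count of o: 12

12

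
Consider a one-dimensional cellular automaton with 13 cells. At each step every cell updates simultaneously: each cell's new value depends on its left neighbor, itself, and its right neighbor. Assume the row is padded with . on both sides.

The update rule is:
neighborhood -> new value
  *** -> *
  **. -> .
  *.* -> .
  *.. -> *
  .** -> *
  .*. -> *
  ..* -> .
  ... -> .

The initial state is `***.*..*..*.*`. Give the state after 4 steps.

step 1: **..**.**.*.*
step 2: *.*.*..*..*.*
step 3: *.*.**.**.*.*
step 4: *.*.*..*..*.*

*.*.*..*..*.*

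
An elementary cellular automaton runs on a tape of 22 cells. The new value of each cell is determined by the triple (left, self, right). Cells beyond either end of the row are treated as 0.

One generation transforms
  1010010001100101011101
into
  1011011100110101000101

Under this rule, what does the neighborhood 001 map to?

At position 4 the neighborhood is 001; the next row has 0 there.

0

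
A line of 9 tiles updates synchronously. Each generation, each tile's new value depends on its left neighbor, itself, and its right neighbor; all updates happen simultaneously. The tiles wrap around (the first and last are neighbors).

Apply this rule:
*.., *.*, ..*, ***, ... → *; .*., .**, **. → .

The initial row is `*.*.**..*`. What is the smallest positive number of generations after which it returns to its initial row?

2

generation 1: .*.*..**.
generation 2: *.*.**..*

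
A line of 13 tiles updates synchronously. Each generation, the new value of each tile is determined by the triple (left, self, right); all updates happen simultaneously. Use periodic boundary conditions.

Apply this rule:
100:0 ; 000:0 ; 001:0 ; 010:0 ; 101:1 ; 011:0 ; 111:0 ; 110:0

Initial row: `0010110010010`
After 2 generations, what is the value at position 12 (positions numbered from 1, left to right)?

0001000000000
0000000000000
position 12 holds 0

0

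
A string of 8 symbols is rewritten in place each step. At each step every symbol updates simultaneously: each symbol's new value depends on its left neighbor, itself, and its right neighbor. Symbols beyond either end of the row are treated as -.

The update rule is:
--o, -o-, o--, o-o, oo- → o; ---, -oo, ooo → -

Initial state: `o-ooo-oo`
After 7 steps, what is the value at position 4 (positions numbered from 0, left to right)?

o

step 1: oo--oo-o
step 2: -ooo-ooo
step 3: o--oo--o
step 4: ooo-oooo
step 5: --oo---o
step 6: -o-oo-oo
step 7: ooo-oo-o
position 4 holds o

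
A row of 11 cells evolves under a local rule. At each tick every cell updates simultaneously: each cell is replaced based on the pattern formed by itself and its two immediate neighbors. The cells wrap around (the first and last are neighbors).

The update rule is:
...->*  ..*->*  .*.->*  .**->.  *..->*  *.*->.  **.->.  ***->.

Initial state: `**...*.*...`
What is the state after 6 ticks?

tick 1: ..****.****
tick 2: **.........
tick 3: ..*********
tick 4: **.........  (repeats tick 2; period 2)
tick 6: **.........

**.........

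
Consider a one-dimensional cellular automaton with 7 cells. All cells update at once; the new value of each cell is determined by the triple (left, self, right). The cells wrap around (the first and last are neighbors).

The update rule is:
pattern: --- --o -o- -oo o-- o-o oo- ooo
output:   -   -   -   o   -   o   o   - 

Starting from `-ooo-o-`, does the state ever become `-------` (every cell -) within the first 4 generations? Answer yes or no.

no

generation 1: -o-oo--
generation 2: --ooo--
generation 3: --o-o--
generation 4: ---o---
generation 4 is ---o---, still not uniform -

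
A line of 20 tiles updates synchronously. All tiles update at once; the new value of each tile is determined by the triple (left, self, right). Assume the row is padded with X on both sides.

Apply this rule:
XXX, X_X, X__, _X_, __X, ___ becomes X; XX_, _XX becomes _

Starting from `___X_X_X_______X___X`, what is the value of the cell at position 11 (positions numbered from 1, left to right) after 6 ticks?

X

XXXXXXXXXXXXXXXXXXX_
XXXXXXXXXXXXXXXXXX_X
XXXXXXXXXXXXXXXXX_X_
XXXXXXXXXXXXXXXX_XXX
XXXXXXXXXXXXXXX_X_XX
XXXXXXXXXXXXXX_XXX_X
position 11 holds X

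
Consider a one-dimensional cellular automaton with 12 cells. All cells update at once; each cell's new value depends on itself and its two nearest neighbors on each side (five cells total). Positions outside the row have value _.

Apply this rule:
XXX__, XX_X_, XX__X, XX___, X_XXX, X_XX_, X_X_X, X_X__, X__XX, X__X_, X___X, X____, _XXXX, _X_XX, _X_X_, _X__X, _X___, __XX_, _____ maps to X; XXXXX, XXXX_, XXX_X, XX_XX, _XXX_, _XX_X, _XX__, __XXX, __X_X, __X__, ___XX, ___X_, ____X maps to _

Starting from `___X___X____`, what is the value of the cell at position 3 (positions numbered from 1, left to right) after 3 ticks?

tick 1: X___XX__XXXX
tick 2: _XX_X_XX_X_X
tick 3: _X_XXXX_XXXX
position 3 holds _

_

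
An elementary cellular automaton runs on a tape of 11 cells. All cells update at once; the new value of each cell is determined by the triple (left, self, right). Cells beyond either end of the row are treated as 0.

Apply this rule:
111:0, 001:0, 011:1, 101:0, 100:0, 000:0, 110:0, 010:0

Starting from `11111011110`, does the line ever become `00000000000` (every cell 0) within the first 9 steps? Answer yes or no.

10000010000
00000000000
all cells are 0 at step 2

yes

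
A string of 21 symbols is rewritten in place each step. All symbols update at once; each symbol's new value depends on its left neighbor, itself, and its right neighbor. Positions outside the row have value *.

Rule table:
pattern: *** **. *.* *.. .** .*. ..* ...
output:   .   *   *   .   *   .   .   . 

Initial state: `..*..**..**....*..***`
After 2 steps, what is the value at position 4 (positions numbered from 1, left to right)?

.....**..**.......*..
.....**..**..........
position 4 holds .

.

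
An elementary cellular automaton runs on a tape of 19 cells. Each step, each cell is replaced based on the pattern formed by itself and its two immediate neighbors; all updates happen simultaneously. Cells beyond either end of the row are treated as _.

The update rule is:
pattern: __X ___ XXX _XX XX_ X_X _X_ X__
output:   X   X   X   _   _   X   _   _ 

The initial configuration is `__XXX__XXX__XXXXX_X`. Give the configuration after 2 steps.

XX_X__X_X__X_XXX_X_
__X__X_X__X_X_X_X__

__X__X_X__X_X_X_X__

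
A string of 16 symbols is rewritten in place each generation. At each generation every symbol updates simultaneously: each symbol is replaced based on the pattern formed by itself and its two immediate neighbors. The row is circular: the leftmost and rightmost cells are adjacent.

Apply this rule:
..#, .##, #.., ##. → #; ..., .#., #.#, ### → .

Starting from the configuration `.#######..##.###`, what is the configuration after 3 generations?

generation 1: .#.....#####.#.#
generation 2: ..#...##...#....
generation 3: .#.#.####.#.#...

.#.#.####.#.#...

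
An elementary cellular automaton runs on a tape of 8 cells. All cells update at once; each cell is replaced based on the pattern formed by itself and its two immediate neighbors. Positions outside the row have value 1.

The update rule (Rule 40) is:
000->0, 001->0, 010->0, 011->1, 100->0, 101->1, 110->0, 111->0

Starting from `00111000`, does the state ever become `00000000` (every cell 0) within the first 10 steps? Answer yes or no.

00100000
00000000
all cells are 0 at step 2

yes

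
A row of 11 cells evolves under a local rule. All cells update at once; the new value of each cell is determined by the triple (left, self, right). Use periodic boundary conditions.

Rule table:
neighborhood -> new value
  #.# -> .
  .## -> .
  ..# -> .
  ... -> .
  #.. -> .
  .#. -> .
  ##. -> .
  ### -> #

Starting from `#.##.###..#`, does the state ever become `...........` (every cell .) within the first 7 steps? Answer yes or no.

......#....
...........
all cells are . at step 2

yes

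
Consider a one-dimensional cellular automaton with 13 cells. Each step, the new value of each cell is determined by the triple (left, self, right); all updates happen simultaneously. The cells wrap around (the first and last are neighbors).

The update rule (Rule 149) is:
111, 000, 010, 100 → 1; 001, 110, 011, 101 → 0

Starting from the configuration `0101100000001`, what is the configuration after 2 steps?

0111001111001

step 1: 0100011111101
step 2: 0111001111001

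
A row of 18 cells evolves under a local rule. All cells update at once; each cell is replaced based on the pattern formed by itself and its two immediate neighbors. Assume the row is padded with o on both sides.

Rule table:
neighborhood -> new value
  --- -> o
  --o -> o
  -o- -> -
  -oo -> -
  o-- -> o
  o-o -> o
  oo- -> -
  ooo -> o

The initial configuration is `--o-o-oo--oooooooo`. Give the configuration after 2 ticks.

oo-o-o--oo-ooooooo
o-o-o-oo--o-oooooo

o-o-o-oo--o-oooooo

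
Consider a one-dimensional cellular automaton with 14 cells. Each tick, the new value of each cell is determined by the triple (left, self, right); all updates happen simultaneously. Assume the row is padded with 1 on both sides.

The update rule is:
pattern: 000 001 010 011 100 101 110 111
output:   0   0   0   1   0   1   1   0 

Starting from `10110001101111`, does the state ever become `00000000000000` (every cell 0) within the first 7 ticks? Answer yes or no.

11110001111000
00010001001000
00000000000000
all cells are 0 at tick 3

yes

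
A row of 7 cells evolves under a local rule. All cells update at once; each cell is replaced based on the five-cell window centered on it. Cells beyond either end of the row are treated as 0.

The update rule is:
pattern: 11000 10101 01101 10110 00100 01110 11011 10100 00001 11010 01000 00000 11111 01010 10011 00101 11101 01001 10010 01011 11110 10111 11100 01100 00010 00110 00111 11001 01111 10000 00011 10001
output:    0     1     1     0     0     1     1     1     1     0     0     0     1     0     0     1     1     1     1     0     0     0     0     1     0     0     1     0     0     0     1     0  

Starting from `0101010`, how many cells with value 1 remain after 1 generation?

3

0101010
count of 1: 3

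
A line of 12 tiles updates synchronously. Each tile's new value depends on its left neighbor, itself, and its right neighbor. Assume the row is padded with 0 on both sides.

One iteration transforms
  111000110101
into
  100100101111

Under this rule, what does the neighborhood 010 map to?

1

At position 9 the neighborhood is 010; the next row has 1 there.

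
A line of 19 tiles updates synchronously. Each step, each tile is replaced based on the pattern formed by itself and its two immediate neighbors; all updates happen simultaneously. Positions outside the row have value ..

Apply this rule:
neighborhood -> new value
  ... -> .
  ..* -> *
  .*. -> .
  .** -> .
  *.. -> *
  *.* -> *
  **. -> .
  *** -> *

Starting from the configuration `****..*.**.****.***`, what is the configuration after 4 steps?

.**.**.*..*.**.*.*.
*..*..*.**.*..*.*.*
.**.**.*..*.**.*.*.  (repeats step 1; period 2)
step 4: *..*..*.**.*..*.*.*

*..*..*.**.*..*.*.*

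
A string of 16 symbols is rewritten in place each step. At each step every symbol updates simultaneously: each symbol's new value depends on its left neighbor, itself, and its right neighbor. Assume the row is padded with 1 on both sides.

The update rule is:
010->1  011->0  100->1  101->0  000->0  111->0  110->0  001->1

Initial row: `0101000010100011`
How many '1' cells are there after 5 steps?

0101100110110100
0100011000000111
0110100100001000
0000111110011101
1001000001100000
count of 1: 4

4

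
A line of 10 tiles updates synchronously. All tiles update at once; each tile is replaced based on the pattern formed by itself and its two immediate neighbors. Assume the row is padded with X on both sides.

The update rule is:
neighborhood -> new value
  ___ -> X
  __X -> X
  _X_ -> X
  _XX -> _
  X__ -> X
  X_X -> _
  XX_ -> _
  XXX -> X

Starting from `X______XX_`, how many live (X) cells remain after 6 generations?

generation 1: _XXXXXX___
generation 2: __XXXX_XXX
generation 3: XX_XX___XX
generation 4: X____XXX_X
generation 5: _XXXX_X___
generation 6: __XX__XXXX
count of X: 6

6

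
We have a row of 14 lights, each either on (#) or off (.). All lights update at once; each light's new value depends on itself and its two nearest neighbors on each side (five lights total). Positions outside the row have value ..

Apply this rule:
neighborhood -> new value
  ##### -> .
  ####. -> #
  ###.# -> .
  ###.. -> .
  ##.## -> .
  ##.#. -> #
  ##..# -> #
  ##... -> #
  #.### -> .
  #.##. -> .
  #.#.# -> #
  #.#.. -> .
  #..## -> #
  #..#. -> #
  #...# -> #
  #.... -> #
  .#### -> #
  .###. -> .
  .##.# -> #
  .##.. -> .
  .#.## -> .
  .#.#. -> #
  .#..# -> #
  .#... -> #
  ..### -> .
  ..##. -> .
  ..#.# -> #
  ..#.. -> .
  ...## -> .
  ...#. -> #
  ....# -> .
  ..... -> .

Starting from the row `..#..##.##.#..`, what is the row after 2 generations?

##..##.##.#...

.#.##.#..##.##
##..##.##.#...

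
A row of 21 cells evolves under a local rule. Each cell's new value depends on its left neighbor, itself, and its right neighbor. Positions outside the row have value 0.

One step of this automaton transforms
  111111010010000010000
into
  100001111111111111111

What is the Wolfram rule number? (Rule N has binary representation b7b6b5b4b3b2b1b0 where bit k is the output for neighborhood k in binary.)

127

position 1: 111 → 0  (bit 7 = 0)
position 5: 110 → 1  (bit 6 = 1)
position 6: 101 → 1  (bit 5 = 1)
position 8: 100 → 1  (bit 4 = 1)
position 0: 011 → 1  (bit 3 = 1)
position 7: 010 → 1  (bit 2 = 1)
position 9: 001 → 1  (bit 1 = 1)
position 12: 000 → 1  (bit 0 = 1)
bits b7..b0 = 01111111 = 127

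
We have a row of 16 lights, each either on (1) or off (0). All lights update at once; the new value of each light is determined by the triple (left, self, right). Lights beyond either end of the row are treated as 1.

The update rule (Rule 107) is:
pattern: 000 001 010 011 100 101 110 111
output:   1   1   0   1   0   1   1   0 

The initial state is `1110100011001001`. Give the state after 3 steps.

1101111011101111

0011001111010011
0111011001100110
1101111011101111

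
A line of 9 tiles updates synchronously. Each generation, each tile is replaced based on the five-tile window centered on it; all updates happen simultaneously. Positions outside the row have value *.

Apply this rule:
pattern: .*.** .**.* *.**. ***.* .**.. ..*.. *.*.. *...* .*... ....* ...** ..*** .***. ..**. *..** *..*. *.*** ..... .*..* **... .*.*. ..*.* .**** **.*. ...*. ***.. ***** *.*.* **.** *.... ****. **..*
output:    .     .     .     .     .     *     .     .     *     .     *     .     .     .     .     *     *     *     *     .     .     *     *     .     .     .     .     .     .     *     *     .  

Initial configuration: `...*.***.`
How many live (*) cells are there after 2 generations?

...*.*...
...*..*.*
count of *: 3

3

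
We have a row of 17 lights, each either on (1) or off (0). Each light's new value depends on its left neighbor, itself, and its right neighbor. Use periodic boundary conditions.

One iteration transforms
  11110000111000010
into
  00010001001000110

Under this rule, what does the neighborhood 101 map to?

0

At position 16 the neighborhood is 101; the next row has 0 there.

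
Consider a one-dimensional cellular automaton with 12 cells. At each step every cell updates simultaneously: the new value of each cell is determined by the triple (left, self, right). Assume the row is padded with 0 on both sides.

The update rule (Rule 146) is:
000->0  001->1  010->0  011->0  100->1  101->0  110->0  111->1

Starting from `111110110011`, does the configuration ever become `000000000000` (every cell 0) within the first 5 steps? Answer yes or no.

no

step 1: 011100001100
step 2: 101010010010
step 3: 000001101101
step 4: 000010000000
step 5: 000101000000
step 5 is 000101000000, still not uniform 0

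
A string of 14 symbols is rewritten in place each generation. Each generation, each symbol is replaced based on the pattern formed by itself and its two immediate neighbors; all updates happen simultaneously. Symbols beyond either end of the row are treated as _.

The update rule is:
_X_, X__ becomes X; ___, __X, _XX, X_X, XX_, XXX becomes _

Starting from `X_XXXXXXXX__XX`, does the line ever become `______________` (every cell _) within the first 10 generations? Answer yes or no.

no

generation 1: X_________X___
generation 2: XX________XX__
generation 3: __X_________X_
generation 4: __XX________XX
generation 5: ____X_________
generation 6: ____XX________
generation 7: ______X_______
generation 8: ______XX______
generation 9: ________X_____
generation 10: ________XX____
generation 10 is ________XX____, still not uniform _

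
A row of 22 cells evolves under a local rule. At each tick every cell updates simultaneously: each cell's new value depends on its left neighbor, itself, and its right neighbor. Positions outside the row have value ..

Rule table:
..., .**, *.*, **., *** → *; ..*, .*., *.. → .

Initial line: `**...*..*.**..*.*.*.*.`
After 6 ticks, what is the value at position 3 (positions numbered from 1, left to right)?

*

tick 1: **.*.....***...*.*.*..
tick 2: ***..***.***.*..*.*..*
tick 3: ***..********....*....
tick 4: ***..********.**...***
tick 5: ***..***********.*.***
tick 6: ***..************.****
position 3 holds *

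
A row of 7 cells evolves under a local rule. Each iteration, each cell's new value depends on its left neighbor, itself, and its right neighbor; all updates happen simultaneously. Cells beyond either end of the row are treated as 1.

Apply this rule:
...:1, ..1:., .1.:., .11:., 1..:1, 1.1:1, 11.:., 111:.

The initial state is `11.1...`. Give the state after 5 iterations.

.1.1..1

..1.11.
1..1..1
.1..1..
1.1..1.
.1.1..1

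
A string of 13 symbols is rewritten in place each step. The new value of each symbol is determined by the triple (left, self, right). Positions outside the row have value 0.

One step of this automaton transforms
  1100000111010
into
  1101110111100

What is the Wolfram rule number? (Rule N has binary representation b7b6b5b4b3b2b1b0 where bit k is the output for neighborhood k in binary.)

position 8: 111 → 1  (bit 7 = 1)
position 1: 110 → 1  (bit 6 = 1)
position 10: 101 → 1  (bit 5 = 1)
position 2: 100 → 0  (bit 4 = 0)
position 0: 011 → 1  (bit 3 = 1)
position 11: 010 → 0  (bit 2 = 0)
position 6: 001 → 0  (bit 1 = 0)
position 3: 000 → 1  (bit 0 = 1)
bits b7..b0 = 11101001 = 233

233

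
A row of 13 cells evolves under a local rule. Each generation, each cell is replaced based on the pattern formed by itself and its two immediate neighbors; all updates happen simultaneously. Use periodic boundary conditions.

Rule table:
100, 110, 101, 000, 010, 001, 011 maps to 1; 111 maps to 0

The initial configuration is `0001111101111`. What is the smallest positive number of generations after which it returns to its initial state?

2

generation 1: 1111000111001
generation 2: 0001111101111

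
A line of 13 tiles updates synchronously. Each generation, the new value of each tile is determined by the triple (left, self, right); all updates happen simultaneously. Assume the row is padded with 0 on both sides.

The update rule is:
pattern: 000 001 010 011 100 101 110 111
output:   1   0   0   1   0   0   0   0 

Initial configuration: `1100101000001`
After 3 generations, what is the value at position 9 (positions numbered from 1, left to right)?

1000000011100
0011111010001
1010000000100
position 9 holds 0

0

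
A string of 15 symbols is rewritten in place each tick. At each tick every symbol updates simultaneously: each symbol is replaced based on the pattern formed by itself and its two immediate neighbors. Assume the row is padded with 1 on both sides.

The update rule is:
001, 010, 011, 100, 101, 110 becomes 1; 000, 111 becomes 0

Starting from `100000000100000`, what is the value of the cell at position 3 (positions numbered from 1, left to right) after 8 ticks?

0

110000001110001
011000011011011
111100111111110
000111100000011
101100110000110
111111111001111
000000001111000
100000011001101
position 3 holds 0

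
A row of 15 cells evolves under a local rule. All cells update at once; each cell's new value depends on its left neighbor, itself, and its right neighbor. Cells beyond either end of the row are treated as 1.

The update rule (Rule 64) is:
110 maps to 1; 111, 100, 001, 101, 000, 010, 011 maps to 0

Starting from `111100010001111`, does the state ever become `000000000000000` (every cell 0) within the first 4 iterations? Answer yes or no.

yes

iteration 1: 000100000000000
iteration 2: 000000000000000
all cells are 0 at iteration 2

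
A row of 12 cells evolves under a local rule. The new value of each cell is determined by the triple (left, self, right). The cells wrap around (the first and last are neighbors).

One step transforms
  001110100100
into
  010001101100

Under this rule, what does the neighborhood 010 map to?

1

At position 6 the neighborhood is 010; the next row has 1 there.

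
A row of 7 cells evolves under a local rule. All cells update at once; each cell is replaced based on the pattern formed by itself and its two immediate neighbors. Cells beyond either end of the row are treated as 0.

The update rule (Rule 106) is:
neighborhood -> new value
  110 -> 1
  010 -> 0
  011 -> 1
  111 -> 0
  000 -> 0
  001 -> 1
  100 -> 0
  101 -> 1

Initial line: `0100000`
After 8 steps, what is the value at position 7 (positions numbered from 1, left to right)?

0

step 1: 1000000
step 2: 0000000
step 3: 0000000  (fixed point — unchanged through step 8)
position 7 holds 0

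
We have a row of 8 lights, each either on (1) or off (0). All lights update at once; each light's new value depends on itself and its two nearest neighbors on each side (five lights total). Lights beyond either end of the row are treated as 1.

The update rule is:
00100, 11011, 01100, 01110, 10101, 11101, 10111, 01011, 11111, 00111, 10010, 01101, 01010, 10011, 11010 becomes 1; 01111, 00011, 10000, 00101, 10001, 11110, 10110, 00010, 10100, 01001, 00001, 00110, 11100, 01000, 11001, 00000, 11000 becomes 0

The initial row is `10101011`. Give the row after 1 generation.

11111110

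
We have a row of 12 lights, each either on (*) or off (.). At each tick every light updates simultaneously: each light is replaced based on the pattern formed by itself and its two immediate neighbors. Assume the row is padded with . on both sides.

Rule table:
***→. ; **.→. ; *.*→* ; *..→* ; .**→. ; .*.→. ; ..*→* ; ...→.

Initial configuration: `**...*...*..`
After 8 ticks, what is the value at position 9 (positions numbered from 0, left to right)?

..*.*.*.*.*.
.*.*.*.*.*.*
*.*.*.*.*.*.
.*.*.*.*.*.*  (repeats tick 2; period 2)
tick 8: .*.*.*.*.*.*
position 9 holds *

*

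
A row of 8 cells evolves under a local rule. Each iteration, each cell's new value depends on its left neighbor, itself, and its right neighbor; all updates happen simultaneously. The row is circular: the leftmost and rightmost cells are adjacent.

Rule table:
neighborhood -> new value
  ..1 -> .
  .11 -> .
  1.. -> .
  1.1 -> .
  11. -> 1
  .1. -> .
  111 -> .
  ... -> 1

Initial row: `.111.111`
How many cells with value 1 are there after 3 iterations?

2

...1...1
.1...1..
...1...1
count of 1: 2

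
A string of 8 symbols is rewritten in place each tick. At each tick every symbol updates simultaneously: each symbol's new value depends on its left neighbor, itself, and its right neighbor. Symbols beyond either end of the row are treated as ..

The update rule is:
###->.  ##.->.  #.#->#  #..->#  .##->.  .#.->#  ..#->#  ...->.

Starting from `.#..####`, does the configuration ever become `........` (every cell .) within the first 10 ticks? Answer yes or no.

no

####....
....#...
...###..
..#...#.
.###.###
#...#...
##.###..
..#...#.  (repeats tick 4; period 4)
tick 10: #...#...
tick 10 is #...#..., still not uniform .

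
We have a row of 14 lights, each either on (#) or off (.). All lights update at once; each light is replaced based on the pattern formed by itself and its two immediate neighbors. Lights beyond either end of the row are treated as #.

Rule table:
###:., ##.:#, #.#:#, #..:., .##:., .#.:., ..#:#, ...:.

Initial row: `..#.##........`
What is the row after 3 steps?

step 1: .#.#.#.......#
step 2: #.#.#.......#.
step 3: ##.#.......#.#

##.#.......#.#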